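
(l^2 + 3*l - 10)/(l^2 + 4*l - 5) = (l - 2)/(l - 1)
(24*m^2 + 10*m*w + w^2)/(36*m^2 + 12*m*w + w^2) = (4*m + w)/(6*m + w)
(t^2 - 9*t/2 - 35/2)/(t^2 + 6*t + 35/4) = 2*(t - 7)/(2*t + 7)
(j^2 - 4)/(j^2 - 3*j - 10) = (j - 2)/(j - 5)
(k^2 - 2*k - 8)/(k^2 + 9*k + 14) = (k - 4)/(k + 7)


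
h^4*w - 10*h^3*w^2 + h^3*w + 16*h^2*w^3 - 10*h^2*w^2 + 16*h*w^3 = h*(h - 8*w)*(h - 2*w)*(h*w + w)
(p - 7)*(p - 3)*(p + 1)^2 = p^4 - 8*p^3 + 2*p^2 + 32*p + 21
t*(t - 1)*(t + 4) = t^3 + 3*t^2 - 4*t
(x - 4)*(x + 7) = x^2 + 3*x - 28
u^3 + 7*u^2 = u^2*(u + 7)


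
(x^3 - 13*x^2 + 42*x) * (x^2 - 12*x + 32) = x^5 - 25*x^4 + 230*x^3 - 920*x^2 + 1344*x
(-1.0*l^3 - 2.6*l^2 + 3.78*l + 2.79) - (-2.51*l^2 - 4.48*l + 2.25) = -1.0*l^3 - 0.0900000000000003*l^2 + 8.26*l + 0.54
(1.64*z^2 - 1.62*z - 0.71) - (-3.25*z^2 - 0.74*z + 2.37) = 4.89*z^2 - 0.88*z - 3.08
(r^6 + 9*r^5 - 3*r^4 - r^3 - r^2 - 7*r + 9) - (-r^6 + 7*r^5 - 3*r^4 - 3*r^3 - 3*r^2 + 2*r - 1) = 2*r^6 + 2*r^5 + 2*r^3 + 2*r^2 - 9*r + 10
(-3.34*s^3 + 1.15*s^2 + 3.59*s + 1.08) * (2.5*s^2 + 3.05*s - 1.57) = -8.35*s^5 - 7.312*s^4 + 17.7263*s^3 + 11.844*s^2 - 2.3423*s - 1.6956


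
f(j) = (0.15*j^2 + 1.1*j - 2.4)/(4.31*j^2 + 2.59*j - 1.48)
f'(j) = (-8.62*j - 2.59)*(0.15*j^2 + 1.1*j - 2.4)/(4.31*j^2 + 2.59*j - 1.48)^2 + (0.3*j + 1.1)/(4.31*j^2 + 2.59*j - 1.48) = (-4.3525*j^2 + 20.244*j + 4.588)/(18.5761*j^4 + 22.3258*j^3 - 6.0495*j^2 - 7.6664*j + 2.1904)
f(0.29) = 5.64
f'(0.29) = 75.17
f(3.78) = 0.06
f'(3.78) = 0.00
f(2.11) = 0.03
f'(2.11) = 0.05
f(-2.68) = -0.19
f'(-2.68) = -0.16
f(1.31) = -0.08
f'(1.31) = 0.27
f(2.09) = 0.02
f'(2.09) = 0.05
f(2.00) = 0.02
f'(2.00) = 0.06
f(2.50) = 0.04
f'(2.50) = 0.03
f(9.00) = 0.05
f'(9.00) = -0.00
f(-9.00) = -0.00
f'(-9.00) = -0.01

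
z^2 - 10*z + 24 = (z - 6)*(z - 4)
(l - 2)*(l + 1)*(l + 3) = l^3 + 2*l^2 - 5*l - 6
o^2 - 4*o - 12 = (o - 6)*(o + 2)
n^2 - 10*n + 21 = (n - 7)*(n - 3)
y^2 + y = y*(y + 1)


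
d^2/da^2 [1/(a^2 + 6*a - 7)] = 2*(-a^2 - 6*a + 4*(a + 3)^2 + 7)/(a^2 + 6*a - 7)^3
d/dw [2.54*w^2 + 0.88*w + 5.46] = 5.08*w + 0.88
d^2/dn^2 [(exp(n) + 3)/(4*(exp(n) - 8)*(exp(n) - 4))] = (exp(4*n) + 24*exp(3*n) - 300*exp(2*n) + 432*exp(n) + 2176)*exp(n)/(4*(exp(6*n) - 36*exp(5*n) + 528*exp(4*n) - 4032*exp(3*n) + 16896*exp(2*n) - 36864*exp(n) + 32768))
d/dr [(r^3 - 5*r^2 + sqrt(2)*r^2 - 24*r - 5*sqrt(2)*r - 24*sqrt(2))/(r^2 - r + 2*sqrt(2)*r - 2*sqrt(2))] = (r^4 - 2*r^3 + 4*sqrt(2)*r^3 - 12*sqrt(2)*r^2 + 33*r^2 - 8*r + 68*sqrt(2)*r + 24*sqrt(2) + 116)/(r^4 - 2*r^3 + 4*sqrt(2)*r^3 - 8*sqrt(2)*r^2 + 9*r^2 - 16*r + 4*sqrt(2)*r + 8)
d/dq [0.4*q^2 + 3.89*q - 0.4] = 0.8*q + 3.89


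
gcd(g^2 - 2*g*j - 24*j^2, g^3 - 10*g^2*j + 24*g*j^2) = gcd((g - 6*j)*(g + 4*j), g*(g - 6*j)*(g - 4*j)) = g - 6*j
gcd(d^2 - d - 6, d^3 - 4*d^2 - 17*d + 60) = d - 3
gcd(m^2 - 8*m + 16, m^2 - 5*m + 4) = m - 4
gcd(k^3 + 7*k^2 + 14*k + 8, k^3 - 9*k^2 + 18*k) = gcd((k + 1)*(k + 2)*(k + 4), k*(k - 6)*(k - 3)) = 1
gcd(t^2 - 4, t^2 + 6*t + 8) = t + 2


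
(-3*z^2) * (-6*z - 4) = 18*z^3 + 12*z^2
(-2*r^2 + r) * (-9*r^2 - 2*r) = 18*r^4 - 5*r^3 - 2*r^2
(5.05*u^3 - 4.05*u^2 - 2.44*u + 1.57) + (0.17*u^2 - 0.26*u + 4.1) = 5.05*u^3 - 3.88*u^2 - 2.7*u + 5.67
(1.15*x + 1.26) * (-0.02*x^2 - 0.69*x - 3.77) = -0.023*x^3 - 0.8187*x^2 - 5.2049*x - 4.7502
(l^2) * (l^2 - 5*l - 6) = l^4 - 5*l^3 - 6*l^2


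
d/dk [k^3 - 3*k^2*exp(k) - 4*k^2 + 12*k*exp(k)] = -3*k^2*exp(k) + 3*k^2 + 6*k*exp(k) - 8*k + 12*exp(k)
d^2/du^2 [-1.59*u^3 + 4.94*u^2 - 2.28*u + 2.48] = 9.88 - 9.54*u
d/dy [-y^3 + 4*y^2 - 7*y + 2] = -3*y^2 + 8*y - 7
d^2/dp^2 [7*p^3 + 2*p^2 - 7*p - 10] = 42*p + 4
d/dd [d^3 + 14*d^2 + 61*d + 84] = 3*d^2 + 28*d + 61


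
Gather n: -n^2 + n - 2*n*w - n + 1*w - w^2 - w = -n^2 - 2*n*w - w^2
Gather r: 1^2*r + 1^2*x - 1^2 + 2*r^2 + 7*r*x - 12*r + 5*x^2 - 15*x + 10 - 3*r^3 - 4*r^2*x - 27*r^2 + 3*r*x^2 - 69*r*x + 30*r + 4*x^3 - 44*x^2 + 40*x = -3*r^3 + r^2*(-4*x - 25) + r*(3*x^2 - 62*x + 19) + 4*x^3 - 39*x^2 + 26*x + 9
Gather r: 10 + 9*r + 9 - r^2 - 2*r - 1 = -r^2 + 7*r + 18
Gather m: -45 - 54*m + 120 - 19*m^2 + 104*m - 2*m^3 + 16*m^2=-2*m^3 - 3*m^2 + 50*m + 75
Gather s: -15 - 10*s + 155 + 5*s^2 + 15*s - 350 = 5*s^2 + 5*s - 210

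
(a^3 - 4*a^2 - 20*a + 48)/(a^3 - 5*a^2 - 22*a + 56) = (a - 6)/(a - 7)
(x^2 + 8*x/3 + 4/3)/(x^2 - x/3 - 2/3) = (x + 2)/(x - 1)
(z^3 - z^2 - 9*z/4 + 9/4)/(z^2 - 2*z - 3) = (-z^3 + z^2 + 9*z/4 - 9/4)/(-z^2 + 2*z + 3)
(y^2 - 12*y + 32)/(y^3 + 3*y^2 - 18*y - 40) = (y - 8)/(y^2 + 7*y + 10)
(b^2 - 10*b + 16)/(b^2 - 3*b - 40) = (b - 2)/(b + 5)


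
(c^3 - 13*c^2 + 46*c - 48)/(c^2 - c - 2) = (c^2 - 11*c + 24)/(c + 1)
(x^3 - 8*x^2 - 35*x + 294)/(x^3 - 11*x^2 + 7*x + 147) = (x + 6)/(x + 3)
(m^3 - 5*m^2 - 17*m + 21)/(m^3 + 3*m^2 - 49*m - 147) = (m - 1)/(m + 7)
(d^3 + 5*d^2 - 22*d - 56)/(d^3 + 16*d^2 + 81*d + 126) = (d^2 - 2*d - 8)/(d^2 + 9*d + 18)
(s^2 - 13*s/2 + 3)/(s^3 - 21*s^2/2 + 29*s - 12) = 1/(s - 4)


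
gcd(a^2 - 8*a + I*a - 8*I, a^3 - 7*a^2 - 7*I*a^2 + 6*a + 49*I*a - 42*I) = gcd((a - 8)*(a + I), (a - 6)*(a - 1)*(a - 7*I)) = 1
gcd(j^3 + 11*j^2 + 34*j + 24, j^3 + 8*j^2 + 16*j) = j + 4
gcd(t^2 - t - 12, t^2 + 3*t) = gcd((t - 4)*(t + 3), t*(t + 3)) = t + 3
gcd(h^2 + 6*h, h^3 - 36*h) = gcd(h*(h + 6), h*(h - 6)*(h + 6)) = h^2 + 6*h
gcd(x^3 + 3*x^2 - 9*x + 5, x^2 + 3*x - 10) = x + 5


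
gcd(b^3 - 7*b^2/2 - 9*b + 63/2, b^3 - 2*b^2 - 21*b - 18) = b + 3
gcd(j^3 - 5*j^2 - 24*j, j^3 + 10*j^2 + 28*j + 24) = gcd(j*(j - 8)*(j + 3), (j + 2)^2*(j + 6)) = 1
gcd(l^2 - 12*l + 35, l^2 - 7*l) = l - 7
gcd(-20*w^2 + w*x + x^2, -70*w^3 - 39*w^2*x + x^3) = 5*w + x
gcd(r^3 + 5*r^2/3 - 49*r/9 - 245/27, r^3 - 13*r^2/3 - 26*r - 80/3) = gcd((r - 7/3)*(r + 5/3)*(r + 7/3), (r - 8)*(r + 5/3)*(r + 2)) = r + 5/3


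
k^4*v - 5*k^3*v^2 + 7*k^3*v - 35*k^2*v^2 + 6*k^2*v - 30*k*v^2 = k*(k + 6)*(k - 5*v)*(k*v + v)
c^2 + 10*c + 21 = (c + 3)*(c + 7)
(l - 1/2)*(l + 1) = l^2 + l/2 - 1/2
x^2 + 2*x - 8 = (x - 2)*(x + 4)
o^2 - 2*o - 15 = (o - 5)*(o + 3)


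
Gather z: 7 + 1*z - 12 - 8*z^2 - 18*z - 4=-8*z^2 - 17*z - 9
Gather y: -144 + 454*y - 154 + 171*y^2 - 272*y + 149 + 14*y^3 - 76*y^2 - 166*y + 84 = 14*y^3 + 95*y^2 + 16*y - 65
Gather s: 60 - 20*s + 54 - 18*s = 114 - 38*s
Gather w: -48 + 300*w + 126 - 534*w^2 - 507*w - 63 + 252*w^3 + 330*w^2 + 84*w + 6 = 252*w^3 - 204*w^2 - 123*w + 21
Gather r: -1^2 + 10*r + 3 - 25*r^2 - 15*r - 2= -25*r^2 - 5*r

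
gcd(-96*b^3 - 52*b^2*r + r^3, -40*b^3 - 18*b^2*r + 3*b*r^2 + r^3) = 2*b + r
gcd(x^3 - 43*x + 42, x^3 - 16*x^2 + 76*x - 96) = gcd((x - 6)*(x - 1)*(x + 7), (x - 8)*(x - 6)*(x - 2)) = x - 6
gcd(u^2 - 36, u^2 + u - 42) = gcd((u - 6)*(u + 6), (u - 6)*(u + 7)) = u - 6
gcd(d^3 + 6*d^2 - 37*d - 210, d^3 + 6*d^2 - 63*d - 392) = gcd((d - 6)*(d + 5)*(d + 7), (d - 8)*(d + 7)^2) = d + 7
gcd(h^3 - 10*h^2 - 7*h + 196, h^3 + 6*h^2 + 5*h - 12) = h + 4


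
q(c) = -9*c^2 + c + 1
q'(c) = 1 - 18*c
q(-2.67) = -65.83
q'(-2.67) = 49.06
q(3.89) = -131.30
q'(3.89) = -69.02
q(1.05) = -7.87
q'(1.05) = -17.90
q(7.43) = -488.41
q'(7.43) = -132.74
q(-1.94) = -34.81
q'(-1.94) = 35.92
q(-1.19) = -12.93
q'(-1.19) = 22.42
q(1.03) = -7.52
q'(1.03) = -17.54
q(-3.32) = -101.52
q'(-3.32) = 60.76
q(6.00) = -317.00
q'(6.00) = -107.00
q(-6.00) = -329.00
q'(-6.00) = 109.00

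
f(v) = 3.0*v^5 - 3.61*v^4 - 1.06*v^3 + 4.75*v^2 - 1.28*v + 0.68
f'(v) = 15.0*v^4 - 14.44*v^3 - 3.18*v^2 + 9.5*v - 1.28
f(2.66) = 229.71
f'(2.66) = 480.67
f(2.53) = 173.75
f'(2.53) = 383.13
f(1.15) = 3.60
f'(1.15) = 9.71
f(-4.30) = -5466.15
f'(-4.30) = 6175.35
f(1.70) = 19.47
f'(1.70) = 60.02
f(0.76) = 1.54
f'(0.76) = 2.77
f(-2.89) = -786.99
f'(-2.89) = 1339.62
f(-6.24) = -33404.16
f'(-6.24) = 26066.16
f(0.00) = 0.68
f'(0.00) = -1.28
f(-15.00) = -2456215.12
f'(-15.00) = 807250.72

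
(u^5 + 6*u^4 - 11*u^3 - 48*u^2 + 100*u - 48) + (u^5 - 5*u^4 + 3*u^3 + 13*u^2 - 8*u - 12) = 2*u^5 + u^4 - 8*u^3 - 35*u^2 + 92*u - 60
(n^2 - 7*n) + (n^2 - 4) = 2*n^2 - 7*n - 4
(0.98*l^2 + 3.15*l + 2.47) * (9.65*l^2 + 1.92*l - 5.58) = 9.457*l^4 + 32.2791*l^3 + 24.4151*l^2 - 12.8346*l - 13.7826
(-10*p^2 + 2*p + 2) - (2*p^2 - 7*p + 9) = -12*p^2 + 9*p - 7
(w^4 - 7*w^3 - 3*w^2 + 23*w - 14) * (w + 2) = w^5 - 5*w^4 - 17*w^3 + 17*w^2 + 32*w - 28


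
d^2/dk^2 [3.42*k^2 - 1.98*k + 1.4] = 6.84000000000000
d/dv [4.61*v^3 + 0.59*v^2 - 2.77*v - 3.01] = 13.83*v^2 + 1.18*v - 2.77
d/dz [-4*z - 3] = -4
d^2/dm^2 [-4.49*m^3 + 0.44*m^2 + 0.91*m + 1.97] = 0.88 - 26.94*m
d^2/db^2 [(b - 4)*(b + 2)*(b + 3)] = 6*b + 2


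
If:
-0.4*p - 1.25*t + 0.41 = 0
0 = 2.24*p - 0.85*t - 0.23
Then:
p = 0.20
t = 0.26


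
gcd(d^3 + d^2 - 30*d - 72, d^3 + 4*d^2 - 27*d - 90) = d + 3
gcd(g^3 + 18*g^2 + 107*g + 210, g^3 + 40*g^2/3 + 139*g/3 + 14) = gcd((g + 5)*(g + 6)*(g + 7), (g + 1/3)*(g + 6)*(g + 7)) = g^2 + 13*g + 42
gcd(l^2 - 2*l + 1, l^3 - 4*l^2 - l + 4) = l - 1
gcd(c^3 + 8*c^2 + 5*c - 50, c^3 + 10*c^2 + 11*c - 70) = c^2 + 3*c - 10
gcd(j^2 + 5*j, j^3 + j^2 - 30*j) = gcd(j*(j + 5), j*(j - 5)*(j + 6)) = j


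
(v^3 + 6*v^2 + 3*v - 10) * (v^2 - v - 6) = v^5 + 5*v^4 - 9*v^3 - 49*v^2 - 8*v + 60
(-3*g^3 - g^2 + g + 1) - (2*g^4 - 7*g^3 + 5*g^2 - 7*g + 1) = -2*g^4 + 4*g^3 - 6*g^2 + 8*g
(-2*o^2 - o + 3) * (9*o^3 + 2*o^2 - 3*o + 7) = -18*o^5 - 13*o^4 + 31*o^3 - 5*o^2 - 16*o + 21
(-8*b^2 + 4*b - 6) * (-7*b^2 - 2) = 56*b^4 - 28*b^3 + 58*b^2 - 8*b + 12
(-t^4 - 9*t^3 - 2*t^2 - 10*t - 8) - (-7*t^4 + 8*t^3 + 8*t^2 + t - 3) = 6*t^4 - 17*t^3 - 10*t^2 - 11*t - 5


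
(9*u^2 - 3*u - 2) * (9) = 81*u^2 - 27*u - 18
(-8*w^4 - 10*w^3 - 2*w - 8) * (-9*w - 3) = 72*w^5 + 114*w^4 + 30*w^3 + 18*w^2 + 78*w + 24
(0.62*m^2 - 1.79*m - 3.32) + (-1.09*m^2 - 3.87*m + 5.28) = -0.47*m^2 - 5.66*m + 1.96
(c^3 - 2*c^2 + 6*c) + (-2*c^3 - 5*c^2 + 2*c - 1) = -c^3 - 7*c^2 + 8*c - 1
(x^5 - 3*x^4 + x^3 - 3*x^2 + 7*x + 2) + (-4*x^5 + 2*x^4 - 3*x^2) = -3*x^5 - x^4 + x^3 - 6*x^2 + 7*x + 2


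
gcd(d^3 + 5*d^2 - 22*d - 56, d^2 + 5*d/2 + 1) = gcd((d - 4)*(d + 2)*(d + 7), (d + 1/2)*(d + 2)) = d + 2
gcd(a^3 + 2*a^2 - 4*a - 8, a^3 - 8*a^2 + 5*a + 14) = a - 2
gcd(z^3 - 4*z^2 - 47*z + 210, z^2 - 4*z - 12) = z - 6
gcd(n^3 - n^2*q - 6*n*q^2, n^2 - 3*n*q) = -n^2 + 3*n*q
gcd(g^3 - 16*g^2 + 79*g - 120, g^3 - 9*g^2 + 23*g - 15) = g^2 - 8*g + 15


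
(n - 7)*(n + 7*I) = n^2 - 7*n + 7*I*n - 49*I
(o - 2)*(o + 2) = o^2 - 4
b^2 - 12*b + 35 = (b - 7)*(b - 5)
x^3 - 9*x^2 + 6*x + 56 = (x - 7)*(x - 4)*(x + 2)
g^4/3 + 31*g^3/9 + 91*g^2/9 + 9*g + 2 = (g/3 + 1/3)*(g + 1/3)*(g + 3)*(g + 6)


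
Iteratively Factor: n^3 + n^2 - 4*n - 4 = (n - 2)*(n^2 + 3*n + 2) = (n - 2)*(n + 2)*(n + 1)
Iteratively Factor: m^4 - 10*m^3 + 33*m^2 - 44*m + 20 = (m - 1)*(m^3 - 9*m^2 + 24*m - 20) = (m - 5)*(m - 1)*(m^2 - 4*m + 4) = (m - 5)*(m - 2)*(m - 1)*(m - 2)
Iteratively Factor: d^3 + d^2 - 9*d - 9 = (d + 3)*(d^2 - 2*d - 3) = (d + 1)*(d + 3)*(d - 3)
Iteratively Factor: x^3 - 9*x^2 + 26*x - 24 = (x - 3)*(x^2 - 6*x + 8) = (x - 4)*(x - 3)*(x - 2)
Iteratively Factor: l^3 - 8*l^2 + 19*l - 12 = (l - 1)*(l^2 - 7*l + 12) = (l - 4)*(l - 1)*(l - 3)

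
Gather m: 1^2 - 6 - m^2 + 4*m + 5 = -m^2 + 4*m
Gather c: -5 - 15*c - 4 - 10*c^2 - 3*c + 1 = -10*c^2 - 18*c - 8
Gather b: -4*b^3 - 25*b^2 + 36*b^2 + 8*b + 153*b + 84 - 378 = -4*b^3 + 11*b^2 + 161*b - 294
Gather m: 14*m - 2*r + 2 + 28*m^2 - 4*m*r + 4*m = 28*m^2 + m*(18 - 4*r) - 2*r + 2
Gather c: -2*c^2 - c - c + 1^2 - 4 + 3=-2*c^2 - 2*c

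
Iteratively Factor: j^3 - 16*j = (j - 4)*(j^2 + 4*j) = j*(j - 4)*(j + 4)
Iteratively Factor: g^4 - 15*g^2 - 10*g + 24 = (g + 3)*(g^3 - 3*g^2 - 6*g + 8) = (g - 4)*(g + 3)*(g^2 + g - 2) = (g - 4)*(g - 1)*(g + 3)*(g + 2)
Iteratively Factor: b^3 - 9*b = (b - 3)*(b^2 + 3*b) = b*(b - 3)*(b + 3)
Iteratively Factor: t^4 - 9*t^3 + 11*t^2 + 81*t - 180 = (t - 4)*(t^3 - 5*t^2 - 9*t + 45) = (t - 5)*(t - 4)*(t^2 - 9) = (t - 5)*(t - 4)*(t + 3)*(t - 3)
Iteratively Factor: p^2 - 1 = (p + 1)*(p - 1)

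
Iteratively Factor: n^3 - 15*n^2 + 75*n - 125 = (n - 5)*(n^2 - 10*n + 25) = (n - 5)^2*(n - 5)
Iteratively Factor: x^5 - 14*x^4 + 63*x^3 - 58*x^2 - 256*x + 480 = (x - 5)*(x^4 - 9*x^3 + 18*x^2 + 32*x - 96) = (x - 5)*(x + 2)*(x^3 - 11*x^2 + 40*x - 48) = (x - 5)*(x - 4)*(x + 2)*(x^2 - 7*x + 12) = (x - 5)*(x - 4)^2*(x + 2)*(x - 3)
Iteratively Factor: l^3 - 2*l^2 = (l)*(l^2 - 2*l) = l*(l - 2)*(l)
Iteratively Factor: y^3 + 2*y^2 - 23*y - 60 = (y - 5)*(y^2 + 7*y + 12) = (y - 5)*(y + 4)*(y + 3)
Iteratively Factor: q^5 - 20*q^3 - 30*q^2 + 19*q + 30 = (q + 2)*(q^4 - 2*q^3 - 16*q^2 + 2*q + 15) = (q + 2)*(q + 3)*(q^3 - 5*q^2 - q + 5) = (q - 5)*(q + 2)*(q + 3)*(q^2 - 1) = (q - 5)*(q + 1)*(q + 2)*(q + 3)*(q - 1)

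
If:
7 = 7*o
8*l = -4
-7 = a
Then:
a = -7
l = -1/2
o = 1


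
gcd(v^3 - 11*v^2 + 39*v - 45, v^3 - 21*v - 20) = v - 5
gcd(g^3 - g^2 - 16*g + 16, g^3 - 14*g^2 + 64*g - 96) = g - 4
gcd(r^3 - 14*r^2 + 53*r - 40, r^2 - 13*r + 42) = 1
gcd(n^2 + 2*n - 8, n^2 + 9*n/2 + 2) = n + 4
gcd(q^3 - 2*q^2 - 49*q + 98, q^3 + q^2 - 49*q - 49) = q^2 - 49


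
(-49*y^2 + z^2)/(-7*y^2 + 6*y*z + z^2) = (7*y - z)/(y - z)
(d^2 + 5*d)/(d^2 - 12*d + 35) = d*(d + 5)/(d^2 - 12*d + 35)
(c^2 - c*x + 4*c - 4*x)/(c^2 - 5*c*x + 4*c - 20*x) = (-c + x)/(-c + 5*x)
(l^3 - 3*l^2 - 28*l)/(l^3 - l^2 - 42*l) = (l + 4)/(l + 6)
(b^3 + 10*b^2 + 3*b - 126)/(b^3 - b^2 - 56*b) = (b^2 + 3*b - 18)/(b*(b - 8))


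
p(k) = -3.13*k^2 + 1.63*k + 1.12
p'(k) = 1.63 - 6.26*k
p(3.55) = -32.54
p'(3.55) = -20.59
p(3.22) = -26.08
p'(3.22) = -18.53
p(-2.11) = -16.25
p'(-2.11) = 14.84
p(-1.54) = -8.81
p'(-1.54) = 11.27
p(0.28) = 1.33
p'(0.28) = -0.12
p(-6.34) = -135.03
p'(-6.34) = 41.32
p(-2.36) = -20.16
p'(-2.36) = 16.40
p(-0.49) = -0.43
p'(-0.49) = 4.70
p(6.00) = -101.78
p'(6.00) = -35.93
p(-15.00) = -727.58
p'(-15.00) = 95.53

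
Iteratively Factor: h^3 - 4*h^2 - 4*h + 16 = (h - 4)*(h^2 - 4) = (h - 4)*(h + 2)*(h - 2)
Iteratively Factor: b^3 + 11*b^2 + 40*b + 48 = (b + 4)*(b^2 + 7*b + 12) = (b + 4)^2*(b + 3)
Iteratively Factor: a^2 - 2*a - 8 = (a + 2)*(a - 4)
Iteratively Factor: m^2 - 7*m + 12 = (m - 4)*(m - 3)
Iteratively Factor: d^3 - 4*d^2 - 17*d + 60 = (d + 4)*(d^2 - 8*d + 15) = (d - 5)*(d + 4)*(d - 3)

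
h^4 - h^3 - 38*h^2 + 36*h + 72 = (h - 6)*(h - 2)*(h + 1)*(h + 6)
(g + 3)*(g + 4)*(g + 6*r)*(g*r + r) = g^4*r + 6*g^3*r^2 + 8*g^3*r + 48*g^2*r^2 + 19*g^2*r + 114*g*r^2 + 12*g*r + 72*r^2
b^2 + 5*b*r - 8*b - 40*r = (b - 8)*(b + 5*r)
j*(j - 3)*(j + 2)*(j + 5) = j^4 + 4*j^3 - 11*j^2 - 30*j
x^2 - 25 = (x - 5)*(x + 5)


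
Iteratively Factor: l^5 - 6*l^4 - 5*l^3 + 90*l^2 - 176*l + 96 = (l - 1)*(l^4 - 5*l^3 - 10*l^2 + 80*l - 96) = (l - 2)*(l - 1)*(l^3 - 3*l^2 - 16*l + 48) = (l - 4)*(l - 2)*(l - 1)*(l^2 + l - 12) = (l - 4)*(l - 2)*(l - 1)*(l + 4)*(l - 3)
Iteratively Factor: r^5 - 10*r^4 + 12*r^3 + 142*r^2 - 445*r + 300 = (r - 5)*(r^4 - 5*r^3 - 13*r^2 + 77*r - 60) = (r - 5)*(r - 1)*(r^3 - 4*r^2 - 17*r + 60) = (r - 5)^2*(r - 1)*(r^2 + r - 12) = (r - 5)^2*(r - 1)*(r + 4)*(r - 3)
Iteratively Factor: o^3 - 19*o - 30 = (o - 5)*(o^2 + 5*o + 6) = (o - 5)*(o + 3)*(o + 2)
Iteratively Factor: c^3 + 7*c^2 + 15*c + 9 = (c + 3)*(c^2 + 4*c + 3) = (c + 1)*(c + 3)*(c + 3)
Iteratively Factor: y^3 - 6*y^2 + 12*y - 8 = (y - 2)*(y^2 - 4*y + 4) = (y - 2)^2*(y - 2)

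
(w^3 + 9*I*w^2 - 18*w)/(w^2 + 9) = w*(w + 6*I)/(w - 3*I)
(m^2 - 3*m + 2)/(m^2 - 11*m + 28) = (m^2 - 3*m + 2)/(m^2 - 11*m + 28)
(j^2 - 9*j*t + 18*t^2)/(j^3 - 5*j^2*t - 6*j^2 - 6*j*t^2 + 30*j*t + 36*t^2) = (j - 3*t)/(j^2 + j*t - 6*j - 6*t)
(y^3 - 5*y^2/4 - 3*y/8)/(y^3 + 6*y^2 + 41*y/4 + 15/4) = y*(8*y^2 - 10*y - 3)/(2*(4*y^3 + 24*y^2 + 41*y + 15))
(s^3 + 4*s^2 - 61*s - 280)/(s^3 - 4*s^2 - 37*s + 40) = (s + 7)/(s - 1)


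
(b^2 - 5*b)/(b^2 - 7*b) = (b - 5)/(b - 7)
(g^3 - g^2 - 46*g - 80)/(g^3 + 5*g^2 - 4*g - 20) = (g - 8)/(g - 2)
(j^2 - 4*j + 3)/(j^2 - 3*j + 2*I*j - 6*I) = (j - 1)/(j + 2*I)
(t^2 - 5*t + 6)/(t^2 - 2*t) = (t - 3)/t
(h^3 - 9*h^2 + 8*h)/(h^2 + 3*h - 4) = h*(h - 8)/(h + 4)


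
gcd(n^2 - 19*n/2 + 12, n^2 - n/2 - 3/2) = n - 3/2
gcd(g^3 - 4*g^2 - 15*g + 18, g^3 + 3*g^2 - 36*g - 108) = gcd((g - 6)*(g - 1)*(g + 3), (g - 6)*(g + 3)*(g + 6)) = g^2 - 3*g - 18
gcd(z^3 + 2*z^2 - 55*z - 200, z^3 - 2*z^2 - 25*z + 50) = z + 5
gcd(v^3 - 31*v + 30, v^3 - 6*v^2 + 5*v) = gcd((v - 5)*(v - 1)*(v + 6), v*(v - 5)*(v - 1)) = v^2 - 6*v + 5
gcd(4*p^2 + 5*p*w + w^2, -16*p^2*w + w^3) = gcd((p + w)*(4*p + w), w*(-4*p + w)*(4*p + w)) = 4*p + w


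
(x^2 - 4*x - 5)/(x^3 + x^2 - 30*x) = (x + 1)/(x*(x + 6))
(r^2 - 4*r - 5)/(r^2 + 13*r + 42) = (r^2 - 4*r - 5)/(r^2 + 13*r + 42)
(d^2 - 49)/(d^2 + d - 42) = (d - 7)/(d - 6)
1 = 1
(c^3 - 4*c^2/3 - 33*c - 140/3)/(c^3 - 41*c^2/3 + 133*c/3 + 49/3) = (3*c^2 + 17*c + 20)/(3*c^2 - 20*c - 7)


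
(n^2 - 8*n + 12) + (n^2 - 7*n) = 2*n^2 - 15*n + 12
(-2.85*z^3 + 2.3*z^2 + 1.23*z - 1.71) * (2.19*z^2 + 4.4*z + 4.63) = -6.2415*z^5 - 7.503*z^4 - 0.381800000000002*z^3 + 12.3161*z^2 - 1.8291*z - 7.9173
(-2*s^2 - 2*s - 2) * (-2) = 4*s^2 + 4*s + 4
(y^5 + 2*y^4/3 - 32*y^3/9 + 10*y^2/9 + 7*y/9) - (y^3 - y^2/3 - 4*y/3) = y^5 + 2*y^4/3 - 41*y^3/9 + 13*y^2/9 + 19*y/9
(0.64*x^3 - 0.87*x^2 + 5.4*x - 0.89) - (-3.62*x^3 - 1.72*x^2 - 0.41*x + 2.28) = 4.26*x^3 + 0.85*x^2 + 5.81*x - 3.17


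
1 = 1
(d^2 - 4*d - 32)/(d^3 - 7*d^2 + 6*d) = (d^2 - 4*d - 32)/(d*(d^2 - 7*d + 6))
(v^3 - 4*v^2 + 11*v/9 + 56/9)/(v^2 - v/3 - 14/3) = (3*v^2 - 5*v - 8)/(3*(v + 2))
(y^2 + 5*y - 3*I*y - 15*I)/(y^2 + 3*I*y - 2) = (y^2 + y*(5 - 3*I) - 15*I)/(y^2 + 3*I*y - 2)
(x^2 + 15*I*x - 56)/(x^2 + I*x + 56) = (x + 7*I)/(x - 7*I)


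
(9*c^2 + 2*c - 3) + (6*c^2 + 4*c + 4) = 15*c^2 + 6*c + 1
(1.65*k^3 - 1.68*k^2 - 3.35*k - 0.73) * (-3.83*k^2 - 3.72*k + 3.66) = -6.3195*k^5 + 0.2964*k^4 + 25.1191*k^3 + 9.1091*k^2 - 9.5454*k - 2.6718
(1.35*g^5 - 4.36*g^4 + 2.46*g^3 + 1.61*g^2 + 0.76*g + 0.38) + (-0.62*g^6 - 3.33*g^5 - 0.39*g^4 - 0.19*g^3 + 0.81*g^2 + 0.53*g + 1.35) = -0.62*g^6 - 1.98*g^5 - 4.75*g^4 + 2.27*g^3 + 2.42*g^2 + 1.29*g + 1.73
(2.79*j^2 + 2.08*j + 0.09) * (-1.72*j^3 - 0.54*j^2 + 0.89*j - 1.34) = -4.7988*j^5 - 5.0842*j^4 + 1.2051*j^3 - 1.936*j^2 - 2.7071*j - 0.1206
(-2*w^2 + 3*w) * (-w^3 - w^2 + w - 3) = 2*w^5 - w^4 - 5*w^3 + 9*w^2 - 9*w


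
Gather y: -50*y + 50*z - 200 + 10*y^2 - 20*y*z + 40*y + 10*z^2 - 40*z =10*y^2 + y*(-20*z - 10) + 10*z^2 + 10*z - 200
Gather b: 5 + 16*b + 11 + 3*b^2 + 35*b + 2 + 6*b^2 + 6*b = 9*b^2 + 57*b + 18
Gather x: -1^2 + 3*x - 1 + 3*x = 6*x - 2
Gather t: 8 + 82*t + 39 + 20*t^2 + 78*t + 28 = 20*t^2 + 160*t + 75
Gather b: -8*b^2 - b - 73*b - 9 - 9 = -8*b^2 - 74*b - 18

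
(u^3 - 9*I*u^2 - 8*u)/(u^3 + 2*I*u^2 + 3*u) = (u - 8*I)/(u + 3*I)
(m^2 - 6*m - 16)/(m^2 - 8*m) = (m + 2)/m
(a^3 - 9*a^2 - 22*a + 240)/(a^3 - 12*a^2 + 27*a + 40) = (a^2 - a - 30)/(a^2 - 4*a - 5)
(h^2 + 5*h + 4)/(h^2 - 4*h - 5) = (h + 4)/(h - 5)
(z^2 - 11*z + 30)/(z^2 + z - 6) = (z^2 - 11*z + 30)/(z^2 + z - 6)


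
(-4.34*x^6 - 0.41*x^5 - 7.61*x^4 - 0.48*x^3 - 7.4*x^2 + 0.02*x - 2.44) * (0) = 0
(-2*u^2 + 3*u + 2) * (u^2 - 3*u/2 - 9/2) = -2*u^4 + 6*u^3 + 13*u^2/2 - 33*u/2 - 9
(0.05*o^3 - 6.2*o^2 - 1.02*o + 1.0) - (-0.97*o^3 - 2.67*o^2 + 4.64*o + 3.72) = 1.02*o^3 - 3.53*o^2 - 5.66*o - 2.72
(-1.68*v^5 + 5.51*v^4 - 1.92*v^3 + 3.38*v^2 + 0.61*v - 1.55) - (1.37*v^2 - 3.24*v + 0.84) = -1.68*v^5 + 5.51*v^4 - 1.92*v^3 + 2.01*v^2 + 3.85*v - 2.39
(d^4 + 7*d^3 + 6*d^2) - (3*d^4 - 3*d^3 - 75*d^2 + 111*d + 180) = -2*d^4 + 10*d^3 + 81*d^2 - 111*d - 180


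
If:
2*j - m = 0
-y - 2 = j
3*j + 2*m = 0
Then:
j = 0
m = 0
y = -2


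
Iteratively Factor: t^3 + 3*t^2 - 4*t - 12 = (t + 2)*(t^2 + t - 6) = (t - 2)*(t + 2)*(t + 3)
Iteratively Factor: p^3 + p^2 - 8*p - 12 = (p + 2)*(p^2 - p - 6) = (p - 3)*(p + 2)*(p + 2)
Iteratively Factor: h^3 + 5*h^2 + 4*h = (h + 4)*(h^2 + h) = (h + 1)*(h + 4)*(h)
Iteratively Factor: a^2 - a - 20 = (a + 4)*(a - 5)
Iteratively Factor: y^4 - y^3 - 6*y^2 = (y - 3)*(y^3 + 2*y^2) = y*(y - 3)*(y^2 + 2*y) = y*(y - 3)*(y + 2)*(y)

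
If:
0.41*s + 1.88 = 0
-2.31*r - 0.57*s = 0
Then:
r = 1.13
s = -4.59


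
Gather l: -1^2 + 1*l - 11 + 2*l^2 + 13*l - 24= 2*l^2 + 14*l - 36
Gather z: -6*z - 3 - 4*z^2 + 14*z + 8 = -4*z^2 + 8*z + 5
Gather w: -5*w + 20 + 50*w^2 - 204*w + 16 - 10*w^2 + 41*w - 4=40*w^2 - 168*w + 32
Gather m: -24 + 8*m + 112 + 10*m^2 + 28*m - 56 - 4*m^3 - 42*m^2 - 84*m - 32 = -4*m^3 - 32*m^2 - 48*m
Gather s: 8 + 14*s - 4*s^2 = -4*s^2 + 14*s + 8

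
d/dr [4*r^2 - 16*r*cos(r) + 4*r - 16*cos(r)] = 16*r*sin(r) + 8*r - 16*sqrt(2)*cos(r + pi/4) + 4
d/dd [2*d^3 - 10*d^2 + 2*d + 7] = 6*d^2 - 20*d + 2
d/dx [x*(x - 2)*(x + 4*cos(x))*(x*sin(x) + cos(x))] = x^2*(x - 2)*(x + 4*cos(x))*cos(x) - x*(x - 2)*(x*sin(x) + cos(x))*(4*sin(x) - 1) + x*(x + 4*cos(x))*(x*sin(x) + cos(x)) + (x - 2)*(x + 4*cos(x))*(x*sin(x) + cos(x))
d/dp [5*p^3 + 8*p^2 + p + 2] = 15*p^2 + 16*p + 1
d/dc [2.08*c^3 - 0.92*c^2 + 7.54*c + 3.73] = 6.24*c^2 - 1.84*c + 7.54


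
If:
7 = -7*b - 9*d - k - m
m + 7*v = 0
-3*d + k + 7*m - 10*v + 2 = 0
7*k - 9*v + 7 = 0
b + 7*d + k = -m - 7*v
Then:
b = -20201/15851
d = 5149/15851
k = -15842/15851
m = -49/15851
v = 7/15851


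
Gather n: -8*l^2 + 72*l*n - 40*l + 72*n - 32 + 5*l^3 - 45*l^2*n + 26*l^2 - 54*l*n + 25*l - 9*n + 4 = 5*l^3 + 18*l^2 - 15*l + n*(-45*l^2 + 18*l + 63) - 28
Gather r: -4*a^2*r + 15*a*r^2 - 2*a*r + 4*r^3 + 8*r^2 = 4*r^3 + r^2*(15*a + 8) + r*(-4*a^2 - 2*a)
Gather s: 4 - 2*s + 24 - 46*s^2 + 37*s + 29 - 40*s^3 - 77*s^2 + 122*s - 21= -40*s^3 - 123*s^2 + 157*s + 36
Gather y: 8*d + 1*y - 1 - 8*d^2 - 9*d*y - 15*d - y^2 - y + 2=-8*d^2 - 9*d*y - 7*d - y^2 + 1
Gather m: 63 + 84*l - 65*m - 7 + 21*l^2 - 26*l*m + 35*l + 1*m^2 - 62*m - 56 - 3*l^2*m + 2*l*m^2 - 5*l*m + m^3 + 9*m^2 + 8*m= 21*l^2 + 119*l + m^3 + m^2*(2*l + 10) + m*(-3*l^2 - 31*l - 119)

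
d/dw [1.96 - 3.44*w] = -3.44000000000000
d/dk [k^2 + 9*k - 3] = 2*k + 9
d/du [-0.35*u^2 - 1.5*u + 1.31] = -0.7*u - 1.5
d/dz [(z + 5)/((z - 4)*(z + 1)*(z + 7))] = (-2*z^3 - 19*z^2 - 40*z + 97)/(z^6 + 8*z^5 - 34*z^4 - 256*z^3 + 401*z^2 + 1400*z + 784)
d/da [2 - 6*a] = -6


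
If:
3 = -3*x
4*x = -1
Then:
No Solution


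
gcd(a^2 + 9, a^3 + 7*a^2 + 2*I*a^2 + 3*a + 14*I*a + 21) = a + 3*I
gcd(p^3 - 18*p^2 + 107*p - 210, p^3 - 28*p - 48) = p - 6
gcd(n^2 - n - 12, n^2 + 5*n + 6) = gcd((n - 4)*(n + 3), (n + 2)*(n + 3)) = n + 3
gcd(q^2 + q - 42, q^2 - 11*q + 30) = q - 6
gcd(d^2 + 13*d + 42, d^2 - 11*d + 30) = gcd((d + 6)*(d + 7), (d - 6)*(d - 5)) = 1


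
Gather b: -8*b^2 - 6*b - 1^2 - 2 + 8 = -8*b^2 - 6*b + 5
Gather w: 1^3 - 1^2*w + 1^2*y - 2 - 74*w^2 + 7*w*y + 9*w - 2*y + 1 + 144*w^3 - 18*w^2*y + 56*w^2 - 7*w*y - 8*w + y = 144*w^3 + w^2*(-18*y - 18)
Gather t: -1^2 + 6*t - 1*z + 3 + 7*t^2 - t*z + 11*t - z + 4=7*t^2 + t*(17 - z) - 2*z + 6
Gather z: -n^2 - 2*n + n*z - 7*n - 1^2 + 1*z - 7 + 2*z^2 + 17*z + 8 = -n^2 - 9*n + 2*z^2 + z*(n + 18)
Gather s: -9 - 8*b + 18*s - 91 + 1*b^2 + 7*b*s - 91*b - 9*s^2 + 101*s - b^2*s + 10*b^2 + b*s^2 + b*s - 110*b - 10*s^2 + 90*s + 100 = 11*b^2 - 209*b + s^2*(b - 19) + s*(-b^2 + 8*b + 209)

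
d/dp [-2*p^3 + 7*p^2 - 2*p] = -6*p^2 + 14*p - 2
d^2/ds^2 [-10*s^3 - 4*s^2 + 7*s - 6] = -60*s - 8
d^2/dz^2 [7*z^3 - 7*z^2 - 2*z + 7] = 42*z - 14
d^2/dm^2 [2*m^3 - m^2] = 12*m - 2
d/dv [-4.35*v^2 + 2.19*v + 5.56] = 2.19 - 8.7*v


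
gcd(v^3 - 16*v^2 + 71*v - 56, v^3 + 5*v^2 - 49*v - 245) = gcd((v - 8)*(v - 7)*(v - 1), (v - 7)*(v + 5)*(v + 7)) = v - 7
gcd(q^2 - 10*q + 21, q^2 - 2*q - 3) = q - 3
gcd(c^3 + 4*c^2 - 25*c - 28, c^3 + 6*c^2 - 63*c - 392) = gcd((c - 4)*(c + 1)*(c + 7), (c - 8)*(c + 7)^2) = c + 7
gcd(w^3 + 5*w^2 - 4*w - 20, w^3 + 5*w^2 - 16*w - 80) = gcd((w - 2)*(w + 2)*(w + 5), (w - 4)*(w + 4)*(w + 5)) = w + 5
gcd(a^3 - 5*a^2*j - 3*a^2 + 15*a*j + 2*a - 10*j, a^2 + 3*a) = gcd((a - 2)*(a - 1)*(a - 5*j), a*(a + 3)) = 1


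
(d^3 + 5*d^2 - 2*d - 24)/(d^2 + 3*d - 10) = (d^2 + 7*d + 12)/(d + 5)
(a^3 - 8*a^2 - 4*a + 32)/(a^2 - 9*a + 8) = (a^2 - 4)/(a - 1)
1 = 1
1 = 1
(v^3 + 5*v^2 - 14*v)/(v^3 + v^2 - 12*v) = (v^2 + 5*v - 14)/(v^2 + v - 12)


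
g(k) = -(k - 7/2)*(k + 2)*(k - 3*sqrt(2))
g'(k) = -(k - 7/2)*(k + 2) - (k - 7/2)*(k - 3*sqrt(2)) - (k + 2)*(k - 3*sqrt(2))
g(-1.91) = -3.00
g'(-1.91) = -32.25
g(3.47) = -0.13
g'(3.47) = 4.37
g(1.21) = -22.29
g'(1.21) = 10.14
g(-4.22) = 145.04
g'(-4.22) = -101.26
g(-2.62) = 26.04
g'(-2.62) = -50.05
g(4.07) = 0.60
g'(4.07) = -2.31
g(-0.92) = -24.64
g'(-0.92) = -12.47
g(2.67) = -6.10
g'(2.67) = 9.92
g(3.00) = -3.11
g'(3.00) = 8.09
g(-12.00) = 2517.61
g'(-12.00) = -569.19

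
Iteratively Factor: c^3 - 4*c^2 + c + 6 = (c - 2)*(c^2 - 2*c - 3) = (c - 2)*(c + 1)*(c - 3)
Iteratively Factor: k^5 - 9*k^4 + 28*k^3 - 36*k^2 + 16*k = (k)*(k^4 - 9*k^3 + 28*k^2 - 36*k + 16) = k*(k - 2)*(k^3 - 7*k^2 + 14*k - 8) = k*(k - 4)*(k - 2)*(k^2 - 3*k + 2) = k*(k - 4)*(k - 2)*(k - 1)*(k - 2)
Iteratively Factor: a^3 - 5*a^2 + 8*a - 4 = (a - 2)*(a^2 - 3*a + 2) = (a - 2)*(a - 1)*(a - 2)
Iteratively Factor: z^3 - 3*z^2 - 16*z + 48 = (z - 4)*(z^2 + z - 12) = (z - 4)*(z + 4)*(z - 3)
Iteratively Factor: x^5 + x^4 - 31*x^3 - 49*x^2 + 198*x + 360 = (x + 2)*(x^4 - x^3 - 29*x^2 + 9*x + 180) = (x - 3)*(x + 2)*(x^3 + 2*x^2 - 23*x - 60) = (x - 3)*(x + 2)*(x + 4)*(x^2 - 2*x - 15) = (x - 3)*(x + 2)*(x + 3)*(x + 4)*(x - 5)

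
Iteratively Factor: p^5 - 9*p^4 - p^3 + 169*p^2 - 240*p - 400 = (p - 5)*(p^4 - 4*p^3 - 21*p^2 + 64*p + 80) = (p - 5)^2*(p^3 + p^2 - 16*p - 16) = (p - 5)^2*(p + 4)*(p^2 - 3*p - 4) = (p - 5)^2*(p + 1)*(p + 4)*(p - 4)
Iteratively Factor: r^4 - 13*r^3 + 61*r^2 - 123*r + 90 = (r - 3)*(r^3 - 10*r^2 + 31*r - 30) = (r - 3)^2*(r^2 - 7*r + 10) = (r - 5)*(r - 3)^2*(r - 2)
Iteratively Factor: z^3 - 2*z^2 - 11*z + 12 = (z - 1)*(z^2 - z - 12) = (z - 1)*(z + 3)*(z - 4)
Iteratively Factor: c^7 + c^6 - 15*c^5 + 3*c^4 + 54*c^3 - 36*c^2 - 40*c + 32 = (c + 4)*(c^6 - 3*c^5 - 3*c^4 + 15*c^3 - 6*c^2 - 12*c + 8) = (c - 2)*(c + 4)*(c^5 - c^4 - 5*c^3 + 5*c^2 + 4*c - 4) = (c - 2)*(c + 2)*(c + 4)*(c^4 - 3*c^3 + c^2 + 3*c - 2) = (c - 2)*(c - 1)*(c + 2)*(c + 4)*(c^3 - 2*c^2 - c + 2) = (c - 2)*(c - 1)*(c + 1)*(c + 2)*(c + 4)*(c^2 - 3*c + 2) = (c - 2)*(c - 1)^2*(c + 1)*(c + 2)*(c + 4)*(c - 2)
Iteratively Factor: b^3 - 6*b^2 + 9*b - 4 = (b - 1)*(b^2 - 5*b + 4) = (b - 4)*(b - 1)*(b - 1)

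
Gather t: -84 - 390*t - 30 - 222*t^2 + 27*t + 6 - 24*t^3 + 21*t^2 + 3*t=-24*t^3 - 201*t^2 - 360*t - 108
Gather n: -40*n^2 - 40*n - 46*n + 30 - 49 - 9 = -40*n^2 - 86*n - 28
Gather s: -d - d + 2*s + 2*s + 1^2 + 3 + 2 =-2*d + 4*s + 6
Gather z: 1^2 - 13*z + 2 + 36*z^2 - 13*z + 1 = 36*z^2 - 26*z + 4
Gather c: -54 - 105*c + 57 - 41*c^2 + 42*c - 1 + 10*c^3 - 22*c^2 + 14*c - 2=10*c^3 - 63*c^2 - 49*c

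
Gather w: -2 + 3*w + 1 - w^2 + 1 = -w^2 + 3*w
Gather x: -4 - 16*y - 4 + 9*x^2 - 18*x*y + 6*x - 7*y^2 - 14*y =9*x^2 + x*(6 - 18*y) - 7*y^2 - 30*y - 8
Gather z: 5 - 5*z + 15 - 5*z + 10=30 - 10*z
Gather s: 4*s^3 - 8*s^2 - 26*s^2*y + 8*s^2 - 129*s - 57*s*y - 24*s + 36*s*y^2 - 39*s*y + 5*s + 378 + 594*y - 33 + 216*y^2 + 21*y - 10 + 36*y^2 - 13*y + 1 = 4*s^3 - 26*s^2*y + s*(36*y^2 - 96*y - 148) + 252*y^2 + 602*y + 336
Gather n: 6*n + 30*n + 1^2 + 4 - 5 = 36*n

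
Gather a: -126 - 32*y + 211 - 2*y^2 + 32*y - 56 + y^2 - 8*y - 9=-y^2 - 8*y + 20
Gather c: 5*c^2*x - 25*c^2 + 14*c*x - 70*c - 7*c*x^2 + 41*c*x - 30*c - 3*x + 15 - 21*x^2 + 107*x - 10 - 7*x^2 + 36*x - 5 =c^2*(5*x - 25) + c*(-7*x^2 + 55*x - 100) - 28*x^2 + 140*x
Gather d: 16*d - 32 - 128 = 16*d - 160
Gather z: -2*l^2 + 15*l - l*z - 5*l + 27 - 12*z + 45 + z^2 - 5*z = -2*l^2 + 10*l + z^2 + z*(-l - 17) + 72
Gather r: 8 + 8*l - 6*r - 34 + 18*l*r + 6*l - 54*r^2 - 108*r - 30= 14*l - 54*r^2 + r*(18*l - 114) - 56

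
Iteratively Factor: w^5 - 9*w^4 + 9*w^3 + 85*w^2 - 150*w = (w - 2)*(w^4 - 7*w^3 - 5*w^2 + 75*w) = (w - 5)*(w - 2)*(w^3 - 2*w^2 - 15*w) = (w - 5)^2*(w - 2)*(w^2 + 3*w) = (w - 5)^2*(w - 2)*(w + 3)*(w)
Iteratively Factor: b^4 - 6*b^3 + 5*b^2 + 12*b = (b + 1)*(b^3 - 7*b^2 + 12*b) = (b - 4)*(b + 1)*(b^2 - 3*b) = b*(b - 4)*(b + 1)*(b - 3)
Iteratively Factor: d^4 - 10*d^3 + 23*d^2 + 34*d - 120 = (d - 3)*(d^3 - 7*d^2 + 2*d + 40) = (d - 5)*(d - 3)*(d^2 - 2*d - 8) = (d - 5)*(d - 3)*(d + 2)*(d - 4)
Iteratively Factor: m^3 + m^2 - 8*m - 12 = (m + 2)*(m^2 - m - 6) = (m - 3)*(m + 2)*(m + 2)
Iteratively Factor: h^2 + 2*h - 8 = (h - 2)*(h + 4)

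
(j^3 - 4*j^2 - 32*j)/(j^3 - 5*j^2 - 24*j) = (j + 4)/(j + 3)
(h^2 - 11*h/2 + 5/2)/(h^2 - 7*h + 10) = (h - 1/2)/(h - 2)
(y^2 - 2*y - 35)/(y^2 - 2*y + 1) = (y^2 - 2*y - 35)/(y^2 - 2*y + 1)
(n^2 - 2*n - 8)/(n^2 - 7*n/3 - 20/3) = 3*(n + 2)/(3*n + 5)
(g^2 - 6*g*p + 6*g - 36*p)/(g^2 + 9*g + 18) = (g - 6*p)/(g + 3)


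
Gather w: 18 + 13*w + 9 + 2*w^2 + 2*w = 2*w^2 + 15*w + 27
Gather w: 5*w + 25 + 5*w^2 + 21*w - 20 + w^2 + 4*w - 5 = 6*w^2 + 30*w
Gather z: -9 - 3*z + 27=18 - 3*z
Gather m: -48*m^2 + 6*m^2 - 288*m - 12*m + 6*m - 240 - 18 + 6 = -42*m^2 - 294*m - 252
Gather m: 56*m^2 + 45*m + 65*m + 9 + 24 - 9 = 56*m^2 + 110*m + 24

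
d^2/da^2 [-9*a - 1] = 0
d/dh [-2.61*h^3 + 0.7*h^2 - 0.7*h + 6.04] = -7.83*h^2 + 1.4*h - 0.7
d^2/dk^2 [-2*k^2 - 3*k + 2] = -4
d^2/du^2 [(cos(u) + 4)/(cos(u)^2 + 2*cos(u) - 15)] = (-9*(1 - cos(2*u))^2*cos(u)/4 - 7*(1 - cos(2*u))^2/2 - 581*cos(u)/2 - 145*cos(2*u) - 30*cos(3*u) + cos(5*u)/2 + 81)/((cos(u) - 3)^3*(cos(u) + 5)^3)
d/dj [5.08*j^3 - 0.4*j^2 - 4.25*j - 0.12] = 15.24*j^2 - 0.8*j - 4.25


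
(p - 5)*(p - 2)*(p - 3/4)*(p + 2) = p^4 - 23*p^3/4 - p^2/4 + 23*p - 15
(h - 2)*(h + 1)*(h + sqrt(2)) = h^3 - h^2 + sqrt(2)*h^2 - 2*h - sqrt(2)*h - 2*sqrt(2)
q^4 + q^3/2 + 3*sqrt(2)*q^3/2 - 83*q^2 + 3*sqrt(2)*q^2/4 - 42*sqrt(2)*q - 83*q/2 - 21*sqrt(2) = (q + 1/2)*(q - 6*sqrt(2))*(q + sqrt(2)/2)*(q + 7*sqrt(2))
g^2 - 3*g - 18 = (g - 6)*(g + 3)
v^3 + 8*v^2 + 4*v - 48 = (v - 2)*(v + 4)*(v + 6)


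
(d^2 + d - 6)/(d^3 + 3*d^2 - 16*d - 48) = (d - 2)/(d^2 - 16)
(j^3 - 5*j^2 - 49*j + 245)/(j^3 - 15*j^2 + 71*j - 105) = (j + 7)/(j - 3)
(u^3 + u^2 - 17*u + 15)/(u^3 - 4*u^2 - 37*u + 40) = (u - 3)/(u - 8)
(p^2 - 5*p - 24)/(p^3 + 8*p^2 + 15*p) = (p - 8)/(p*(p + 5))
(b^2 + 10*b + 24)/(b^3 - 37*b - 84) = (b + 6)/(b^2 - 4*b - 21)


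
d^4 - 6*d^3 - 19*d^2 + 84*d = d*(d - 7)*(d - 3)*(d + 4)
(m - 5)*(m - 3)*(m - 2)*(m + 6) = m^4 - 4*m^3 - 29*m^2 + 156*m - 180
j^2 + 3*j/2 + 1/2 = (j + 1/2)*(j + 1)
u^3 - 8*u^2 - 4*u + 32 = (u - 8)*(u - 2)*(u + 2)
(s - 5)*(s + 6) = s^2 + s - 30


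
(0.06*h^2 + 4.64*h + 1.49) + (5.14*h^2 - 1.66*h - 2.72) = 5.2*h^2 + 2.98*h - 1.23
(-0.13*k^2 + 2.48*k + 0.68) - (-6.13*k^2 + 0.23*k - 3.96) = 6.0*k^2 + 2.25*k + 4.64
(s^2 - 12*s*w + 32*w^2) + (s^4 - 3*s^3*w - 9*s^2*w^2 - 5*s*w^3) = s^4 - 3*s^3*w - 9*s^2*w^2 + s^2 - 5*s*w^3 - 12*s*w + 32*w^2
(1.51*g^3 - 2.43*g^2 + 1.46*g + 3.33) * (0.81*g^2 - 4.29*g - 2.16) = 1.2231*g^5 - 8.4462*g^4 + 8.3457*g^3 + 1.6827*g^2 - 17.4393*g - 7.1928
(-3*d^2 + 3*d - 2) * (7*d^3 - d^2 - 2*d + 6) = -21*d^5 + 24*d^4 - 11*d^3 - 22*d^2 + 22*d - 12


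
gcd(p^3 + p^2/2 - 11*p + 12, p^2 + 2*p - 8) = p^2 + 2*p - 8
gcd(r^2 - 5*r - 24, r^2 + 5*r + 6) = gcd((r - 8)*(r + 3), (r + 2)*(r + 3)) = r + 3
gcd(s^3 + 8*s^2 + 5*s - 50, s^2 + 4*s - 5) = s + 5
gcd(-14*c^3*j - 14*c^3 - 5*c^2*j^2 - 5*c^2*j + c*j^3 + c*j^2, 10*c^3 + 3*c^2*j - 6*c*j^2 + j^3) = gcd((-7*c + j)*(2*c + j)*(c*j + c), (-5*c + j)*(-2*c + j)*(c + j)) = 1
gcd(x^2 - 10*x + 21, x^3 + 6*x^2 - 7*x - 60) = x - 3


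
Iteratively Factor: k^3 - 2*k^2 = (k - 2)*(k^2) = k*(k - 2)*(k)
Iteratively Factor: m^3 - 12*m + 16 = (m + 4)*(m^2 - 4*m + 4) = (m - 2)*(m + 4)*(m - 2)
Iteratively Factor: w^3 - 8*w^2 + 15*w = (w)*(w^2 - 8*w + 15) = w*(w - 5)*(w - 3)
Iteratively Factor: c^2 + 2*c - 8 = (c + 4)*(c - 2)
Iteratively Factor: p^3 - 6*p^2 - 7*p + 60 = (p + 3)*(p^2 - 9*p + 20) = (p - 4)*(p + 3)*(p - 5)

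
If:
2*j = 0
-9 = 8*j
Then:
No Solution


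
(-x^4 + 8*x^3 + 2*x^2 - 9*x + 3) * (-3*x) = 3*x^5 - 24*x^4 - 6*x^3 + 27*x^2 - 9*x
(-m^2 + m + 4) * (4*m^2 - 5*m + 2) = -4*m^4 + 9*m^3 + 9*m^2 - 18*m + 8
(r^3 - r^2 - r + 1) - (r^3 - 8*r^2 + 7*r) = 7*r^2 - 8*r + 1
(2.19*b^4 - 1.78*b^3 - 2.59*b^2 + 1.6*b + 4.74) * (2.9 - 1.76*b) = -3.8544*b^5 + 9.4838*b^4 - 0.6036*b^3 - 10.327*b^2 - 3.7024*b + 13.746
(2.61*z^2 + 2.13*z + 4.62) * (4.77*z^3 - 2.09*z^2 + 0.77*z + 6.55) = 12.4497*z^5 + 4.7052*z^4 + 19.5954*z^3 + 9.0798*z^2 + 17.5089*z + 30.261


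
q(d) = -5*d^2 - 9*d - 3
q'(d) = -10*d - 9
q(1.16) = -20.17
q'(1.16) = -20.60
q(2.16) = -45.77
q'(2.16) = -30.60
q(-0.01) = -2.91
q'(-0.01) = -8.90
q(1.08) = -18.55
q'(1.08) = -19.80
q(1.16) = -20.17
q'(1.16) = -20.60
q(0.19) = -4.89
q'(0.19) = -10.90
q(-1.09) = 0.87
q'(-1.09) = 1.90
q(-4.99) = -82.59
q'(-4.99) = 40.90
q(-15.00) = -993.00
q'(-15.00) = 141.00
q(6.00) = -237.00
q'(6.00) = -69.00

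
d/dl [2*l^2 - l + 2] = 4*l - 1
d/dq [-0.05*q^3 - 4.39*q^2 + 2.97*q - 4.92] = -0.15*q^2 - 8.78*q + 2.97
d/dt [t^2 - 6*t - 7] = 2*t - 6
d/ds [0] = 0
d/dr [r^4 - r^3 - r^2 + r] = 4*r^3 - 3*r^2 - 2*r + 1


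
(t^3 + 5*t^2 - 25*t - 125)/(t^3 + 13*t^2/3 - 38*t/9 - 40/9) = 9*(t^2 - 25)/(9*t^2 - 6*t - 8)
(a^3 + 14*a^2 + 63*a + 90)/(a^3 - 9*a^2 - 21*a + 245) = (a^2 + 9*a + 18)/(a^2 - 14*a + 49)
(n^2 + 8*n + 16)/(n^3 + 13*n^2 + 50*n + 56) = (n + 4)/(n^2 + 9*n + 14)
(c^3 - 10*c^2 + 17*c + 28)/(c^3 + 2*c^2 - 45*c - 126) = (c^2 - 3*c - 4)/(c^2 + 9*c + 18)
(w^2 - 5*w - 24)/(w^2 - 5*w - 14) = (-w^2 + 5*w + 24)/(-w^2 + 5*w + 14)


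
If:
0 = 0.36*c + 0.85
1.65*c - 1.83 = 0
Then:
No Solution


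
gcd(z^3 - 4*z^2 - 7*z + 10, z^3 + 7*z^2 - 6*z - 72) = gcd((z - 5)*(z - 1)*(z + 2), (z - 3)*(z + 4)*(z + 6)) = 1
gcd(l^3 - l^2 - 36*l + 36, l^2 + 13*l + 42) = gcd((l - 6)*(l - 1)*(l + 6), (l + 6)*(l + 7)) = l + 6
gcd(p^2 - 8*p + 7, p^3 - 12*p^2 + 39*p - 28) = p^2 - 8*p + 7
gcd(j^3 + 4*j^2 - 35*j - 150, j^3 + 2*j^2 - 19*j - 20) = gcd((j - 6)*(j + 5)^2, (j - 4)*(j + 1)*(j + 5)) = j + 5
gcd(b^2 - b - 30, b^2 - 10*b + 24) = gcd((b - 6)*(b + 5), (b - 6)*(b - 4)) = b - 6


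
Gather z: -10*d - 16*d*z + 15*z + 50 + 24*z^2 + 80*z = -10*d + 24*z^2 + z*(95 - 16*d) + 50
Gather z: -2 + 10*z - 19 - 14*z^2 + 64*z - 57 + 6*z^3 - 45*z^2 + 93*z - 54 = 6*z^3 - 59*z^2 + 167*z - 132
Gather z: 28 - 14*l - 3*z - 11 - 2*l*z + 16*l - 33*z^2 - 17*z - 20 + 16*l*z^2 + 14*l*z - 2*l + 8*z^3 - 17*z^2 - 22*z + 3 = 8*z^3 + z^2*(16*l - 50) + z*(12*l - 42)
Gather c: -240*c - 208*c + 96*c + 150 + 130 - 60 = 220 - 352*c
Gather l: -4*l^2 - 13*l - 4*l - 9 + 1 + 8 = -4*l^2 - 17*l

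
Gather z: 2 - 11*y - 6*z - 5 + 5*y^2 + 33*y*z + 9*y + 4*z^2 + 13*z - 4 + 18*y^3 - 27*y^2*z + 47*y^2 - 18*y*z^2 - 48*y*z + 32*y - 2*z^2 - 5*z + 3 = 18*y^3 + 52*y^2 + 30*y + z^2*(2 - 18*y) + z*(-27*y^2 - 15*y + 2) - 4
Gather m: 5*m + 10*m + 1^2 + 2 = 15*m + 3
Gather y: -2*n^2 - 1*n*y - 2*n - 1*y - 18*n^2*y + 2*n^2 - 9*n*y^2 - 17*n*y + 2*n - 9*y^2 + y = y^2*(-9*n - 9) + y*(-18*n^2 - 18*n)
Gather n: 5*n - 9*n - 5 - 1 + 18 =12 - 4*n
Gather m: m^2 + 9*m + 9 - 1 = m^2 + 9*m + 8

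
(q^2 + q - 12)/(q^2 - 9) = (q + 4)/(q + 3)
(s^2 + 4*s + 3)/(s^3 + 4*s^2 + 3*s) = 1/s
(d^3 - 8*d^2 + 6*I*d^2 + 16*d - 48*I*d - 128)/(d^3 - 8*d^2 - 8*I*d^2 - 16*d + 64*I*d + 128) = (d^2 + 6*I*d + 16)/(d^2 - 8*I*d - 16)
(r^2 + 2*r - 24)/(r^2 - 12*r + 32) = (r + 6)/(r - 8)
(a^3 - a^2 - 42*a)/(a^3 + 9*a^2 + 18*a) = (a - 7)/(a + 3)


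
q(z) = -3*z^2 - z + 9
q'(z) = -6*z - 1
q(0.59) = 7.37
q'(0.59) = -4.54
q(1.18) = 3.64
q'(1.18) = -8.08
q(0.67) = 6.98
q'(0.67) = -5.02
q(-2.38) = -5.61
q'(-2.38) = 13.28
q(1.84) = -3.00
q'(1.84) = -12.04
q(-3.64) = -27.11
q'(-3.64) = 20.84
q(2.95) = -20.06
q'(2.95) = -18.70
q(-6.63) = -116.24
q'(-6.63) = 38.78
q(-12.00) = -411.00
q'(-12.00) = 71.00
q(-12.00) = -411.00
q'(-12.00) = 71.00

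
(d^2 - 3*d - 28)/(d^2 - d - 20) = (d - 7)/(d - 5)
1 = 1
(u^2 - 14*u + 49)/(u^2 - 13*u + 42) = (u - 7)/(u - 6)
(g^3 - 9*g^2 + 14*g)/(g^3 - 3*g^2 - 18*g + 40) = g*(g - 7)/(g^2 - g - 20)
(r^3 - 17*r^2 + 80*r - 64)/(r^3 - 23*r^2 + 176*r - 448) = (r - 1)/(r - 7)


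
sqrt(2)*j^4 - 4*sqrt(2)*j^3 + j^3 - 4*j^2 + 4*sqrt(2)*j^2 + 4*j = j*(j - 2)^2*(sqrt(2)*j + 1)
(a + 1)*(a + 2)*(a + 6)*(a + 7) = a^4 + 16*a^3 + 83*a^2 + 152*a + 84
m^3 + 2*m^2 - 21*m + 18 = (m - 3)*(m - 1)*(m + 6)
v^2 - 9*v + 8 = (v - 8)*(v - 1)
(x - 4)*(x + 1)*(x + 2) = x^3 - x^2 - 10*x - 8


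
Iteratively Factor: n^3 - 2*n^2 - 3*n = (n)*(n^2 - 2*n - 3) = n*(n + 1)*(n - 3)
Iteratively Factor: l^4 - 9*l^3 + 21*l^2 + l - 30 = (l + 1)*(l^3 - 10*l^2 + 31*l - 30) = (l - 3)*(l + 1)*(l^2 - 7*l + 10) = (l - 3)*(l - 2)*(l + 1)*(l - 5)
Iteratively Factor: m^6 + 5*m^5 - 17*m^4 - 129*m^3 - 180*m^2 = (m)*(m^5 + 5*m^4 - 17*m^3 - 129*m^2 - 180*m) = m*(m + 3)*(m^4 + 2*m^3 - 23*m^2 - 60*m) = m*(m + 3)*(m + 4)*(m^3 - 2*m^2 - 15*m) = m*(m + 3)^2*(m + 4)*(m^2 - 5*m) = m^2*(m + 3)^2*(m + 4)*(m - 5)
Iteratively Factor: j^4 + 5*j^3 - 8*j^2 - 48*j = (j + 4)*(j^3 + j^2 - 12*j) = (j + 4)^2*(j^2 - 3*j) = j*(j + 4)^2*(j - 3)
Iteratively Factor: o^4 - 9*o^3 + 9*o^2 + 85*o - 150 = (o - 2)*(o^3 - 7*o^2 - 5*o + 75) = (o - 2)*(o + 3)*(o^2 - 10*o + 25) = (o - 5)*(o - 2)*(o + 3)*(o - 5)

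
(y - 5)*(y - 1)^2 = y^3 - 7*y^2 + 11*y - 5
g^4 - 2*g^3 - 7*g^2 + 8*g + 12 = (g - 3)*(g - 2)*(g + 1)*(g + 2)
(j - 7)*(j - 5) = j^2 - 12*j + 35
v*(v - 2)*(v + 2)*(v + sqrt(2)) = v^4 + sqrt(2)*v^3 - 4*v^2 - 4*sqrt(2)*v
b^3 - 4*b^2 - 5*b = b*(b - 5)*(b + 1)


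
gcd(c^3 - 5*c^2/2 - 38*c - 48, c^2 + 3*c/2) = c + 3/2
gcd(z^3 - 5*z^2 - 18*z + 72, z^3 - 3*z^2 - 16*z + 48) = z^2 + z - 12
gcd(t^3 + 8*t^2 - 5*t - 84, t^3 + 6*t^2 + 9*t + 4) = t + 4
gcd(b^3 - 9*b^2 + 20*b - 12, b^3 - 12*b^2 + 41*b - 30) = b^2 - 7*b + 6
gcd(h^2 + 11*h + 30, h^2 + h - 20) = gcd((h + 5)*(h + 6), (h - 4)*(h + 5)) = h + 5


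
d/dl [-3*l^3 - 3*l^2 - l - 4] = -9*l^2 - 6*l - 1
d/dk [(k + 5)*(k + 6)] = 2*k + 11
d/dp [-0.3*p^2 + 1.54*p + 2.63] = 1.54 - 0.6*p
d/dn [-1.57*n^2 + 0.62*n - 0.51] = 0.62 - 3.14*n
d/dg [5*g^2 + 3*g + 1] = 10*g + 3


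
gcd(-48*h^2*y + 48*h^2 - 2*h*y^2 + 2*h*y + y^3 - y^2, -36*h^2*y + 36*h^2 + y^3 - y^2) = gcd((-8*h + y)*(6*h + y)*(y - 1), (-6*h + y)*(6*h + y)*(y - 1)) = 6*h*y - 6*h + y^2 - y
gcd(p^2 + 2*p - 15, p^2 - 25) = p + 5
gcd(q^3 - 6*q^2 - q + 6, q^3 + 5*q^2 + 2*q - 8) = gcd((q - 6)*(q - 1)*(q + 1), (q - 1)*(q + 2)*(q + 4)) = q - 1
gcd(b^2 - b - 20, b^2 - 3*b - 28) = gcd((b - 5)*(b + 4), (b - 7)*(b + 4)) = b + 4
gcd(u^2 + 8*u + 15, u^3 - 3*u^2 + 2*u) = 1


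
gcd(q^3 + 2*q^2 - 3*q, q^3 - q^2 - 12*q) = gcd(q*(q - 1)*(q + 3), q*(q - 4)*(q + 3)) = q^2 + 3*q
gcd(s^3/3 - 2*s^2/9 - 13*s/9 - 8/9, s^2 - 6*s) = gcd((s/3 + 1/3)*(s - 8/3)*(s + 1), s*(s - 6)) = 1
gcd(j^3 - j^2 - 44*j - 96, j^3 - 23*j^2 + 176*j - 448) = j - 8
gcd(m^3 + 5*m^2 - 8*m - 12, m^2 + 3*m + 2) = m + 1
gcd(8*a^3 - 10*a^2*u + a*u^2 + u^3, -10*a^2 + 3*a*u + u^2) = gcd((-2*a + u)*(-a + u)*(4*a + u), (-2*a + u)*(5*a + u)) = -2*a + u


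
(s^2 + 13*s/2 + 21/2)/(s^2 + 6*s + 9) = (s + 7/2)/(s + 3)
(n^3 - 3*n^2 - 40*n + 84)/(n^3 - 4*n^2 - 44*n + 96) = (n - 7)/(n - 8)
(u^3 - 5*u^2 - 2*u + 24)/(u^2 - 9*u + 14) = (u^3 - 5*u^2 - 2*u + 24)/(u^2 - 9*u + 14)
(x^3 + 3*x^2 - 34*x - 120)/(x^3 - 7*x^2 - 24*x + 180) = (x + 4)/(x - 6)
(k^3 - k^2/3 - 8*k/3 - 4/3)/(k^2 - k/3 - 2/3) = (k^2 - k - 2)/(k - 1)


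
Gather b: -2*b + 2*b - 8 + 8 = 0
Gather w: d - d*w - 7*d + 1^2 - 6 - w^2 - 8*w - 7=-6*d - w^2 + w*(-d - 8) - 12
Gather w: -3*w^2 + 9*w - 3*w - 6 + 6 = -3*w^2 + 6*w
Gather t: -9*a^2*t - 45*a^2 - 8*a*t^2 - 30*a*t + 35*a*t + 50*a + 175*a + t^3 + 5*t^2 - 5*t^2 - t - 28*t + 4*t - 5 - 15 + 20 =-45*a^2 - 8*a*t^2 + 225*a + t^3 + t*(-9*a^2 + 5*a - 25)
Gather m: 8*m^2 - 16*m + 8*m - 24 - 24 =8*m^2 - 8*m - 48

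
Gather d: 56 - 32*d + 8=64 - 32*d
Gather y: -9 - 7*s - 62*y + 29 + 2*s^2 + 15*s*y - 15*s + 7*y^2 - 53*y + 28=2*s^2 - 22*s + 7*y^2 + y*(15*s - 115) + 48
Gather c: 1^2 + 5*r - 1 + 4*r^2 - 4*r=4*r^2 + r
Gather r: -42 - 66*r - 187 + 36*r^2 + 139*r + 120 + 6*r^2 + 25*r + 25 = 42*r^2 + 98*r - 84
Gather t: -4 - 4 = -8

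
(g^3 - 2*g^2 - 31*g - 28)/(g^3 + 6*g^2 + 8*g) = (g^2 - 6*g - 7)/(g*(g + 2))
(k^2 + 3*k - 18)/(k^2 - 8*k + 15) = (k + 6)/(k - 5)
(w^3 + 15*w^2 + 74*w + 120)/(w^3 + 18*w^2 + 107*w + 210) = (w + 4)/(w + 7)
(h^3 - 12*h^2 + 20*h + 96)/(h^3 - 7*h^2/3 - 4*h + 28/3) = 3*(h^2 - 14*h + 48)/(3*h^2 - 13*h + 14)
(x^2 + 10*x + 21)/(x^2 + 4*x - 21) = (x + 3)/(x - 3)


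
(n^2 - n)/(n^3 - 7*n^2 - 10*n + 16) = n/(n^2 - 6*n - 16)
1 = 1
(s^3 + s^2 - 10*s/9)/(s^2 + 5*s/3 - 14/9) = s*(3*s + 5)/(3*s + 7)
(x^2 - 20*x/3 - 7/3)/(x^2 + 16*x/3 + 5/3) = (x - 7)/(x + 5)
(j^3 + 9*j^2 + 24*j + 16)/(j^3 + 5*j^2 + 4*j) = (j + 4)/j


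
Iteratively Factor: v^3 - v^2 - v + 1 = (v - 1)*(v^2 - 1) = (v - 1)*(v + 1)*(v - 1)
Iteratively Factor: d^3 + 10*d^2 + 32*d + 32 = (d + 4)*(d^2 + 6*d + 8) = (d + 4)^2*(d + 2)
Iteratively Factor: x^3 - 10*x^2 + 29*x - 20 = (x - 4)*(x^2 - 6*x + 5) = (x - 5)*(x - 4)*(x - 1)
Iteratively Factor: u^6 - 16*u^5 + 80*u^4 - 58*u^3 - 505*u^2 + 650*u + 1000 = (u - 5)*(u^5 - 11*u^4 + 25*u^3 + 67*u^2 - 170*u - 200) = (u - 5)*(u + 1)*(u^4 - 12*u^3 + 37*u^2 + 30*u - 200) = (u - 5)*(u + 1)*(u + 2)*(u^3 - 14*u^2 + 65*u - 100) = (u - 5)*(u - 4)*(u + 1)*(u + 2)*(u^2 - 10*u + 25) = (u - 5)^2*(u - 4)*(u + 1)*(u + 2)*(u - 5)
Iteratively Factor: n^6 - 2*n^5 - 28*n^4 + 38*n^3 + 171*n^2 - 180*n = (n + 3)*(n^5 - 5*n^4 - 13*n^3 + 77*n^2 - 60*n) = (n - 5)*(n + 3)*(n^4 - 13*n^2 + 12*n) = (n - 5)*(n - 3)*(n + 3)*(n^3 + 3*n^2 - 4*n) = (n - 5)*(n - 3)*(n - 1)*(n + 3)*(n^2 + 4*n) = (n - 5)*(n - 3)*(n - 1)*(n + 3)*(n + 4)*(n)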